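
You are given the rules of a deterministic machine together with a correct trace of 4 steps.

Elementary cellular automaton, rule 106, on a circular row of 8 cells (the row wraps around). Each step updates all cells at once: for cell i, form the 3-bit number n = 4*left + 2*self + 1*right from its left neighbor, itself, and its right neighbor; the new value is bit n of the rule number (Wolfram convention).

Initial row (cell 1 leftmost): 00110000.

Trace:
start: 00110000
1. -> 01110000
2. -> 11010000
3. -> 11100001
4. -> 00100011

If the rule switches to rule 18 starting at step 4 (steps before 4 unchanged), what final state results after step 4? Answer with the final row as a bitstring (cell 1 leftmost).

(re-executing step 4 under rule 18; state before step 4: 11100001)
4. -> 00010010

00010010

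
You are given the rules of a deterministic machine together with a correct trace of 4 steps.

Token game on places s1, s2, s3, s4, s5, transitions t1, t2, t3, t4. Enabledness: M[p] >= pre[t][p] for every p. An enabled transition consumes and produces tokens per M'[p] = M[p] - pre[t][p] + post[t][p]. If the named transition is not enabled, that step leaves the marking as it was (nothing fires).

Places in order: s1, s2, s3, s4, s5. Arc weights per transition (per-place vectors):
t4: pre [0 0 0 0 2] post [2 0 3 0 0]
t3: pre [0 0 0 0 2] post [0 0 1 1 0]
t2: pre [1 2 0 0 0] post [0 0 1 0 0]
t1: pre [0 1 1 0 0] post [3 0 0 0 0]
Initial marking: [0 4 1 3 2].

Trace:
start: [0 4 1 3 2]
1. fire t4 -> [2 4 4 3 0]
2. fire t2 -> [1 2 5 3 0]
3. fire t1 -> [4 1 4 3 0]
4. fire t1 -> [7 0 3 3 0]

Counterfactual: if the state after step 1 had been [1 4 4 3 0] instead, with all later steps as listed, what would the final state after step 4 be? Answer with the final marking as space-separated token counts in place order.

6 0 3 3 0

state after step 1 := [1 4 4 3 0]
2. fire t2 -> [0 2 5 3 0]
3. fire t1 -> [3 1 4 3 0]
4. fire t1 -> [6 0 3 3 0]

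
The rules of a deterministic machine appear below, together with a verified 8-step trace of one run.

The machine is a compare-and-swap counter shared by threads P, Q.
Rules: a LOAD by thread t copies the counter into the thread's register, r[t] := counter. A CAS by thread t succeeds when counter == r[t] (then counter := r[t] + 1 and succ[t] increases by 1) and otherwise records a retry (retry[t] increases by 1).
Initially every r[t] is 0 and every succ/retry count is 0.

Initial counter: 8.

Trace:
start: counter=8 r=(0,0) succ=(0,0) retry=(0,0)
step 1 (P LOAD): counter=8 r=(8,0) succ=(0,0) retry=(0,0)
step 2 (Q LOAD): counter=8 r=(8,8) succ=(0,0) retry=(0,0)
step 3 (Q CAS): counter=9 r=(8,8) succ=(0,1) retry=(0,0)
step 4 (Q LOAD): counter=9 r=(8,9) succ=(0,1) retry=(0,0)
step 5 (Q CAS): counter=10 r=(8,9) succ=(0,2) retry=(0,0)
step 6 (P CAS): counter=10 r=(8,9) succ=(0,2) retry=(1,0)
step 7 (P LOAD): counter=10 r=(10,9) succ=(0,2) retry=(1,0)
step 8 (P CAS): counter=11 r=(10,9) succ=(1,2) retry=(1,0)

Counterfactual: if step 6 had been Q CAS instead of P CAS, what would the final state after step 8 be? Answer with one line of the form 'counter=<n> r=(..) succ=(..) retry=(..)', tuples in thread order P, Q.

(re-executing from step 6 with the substitution; state before step 6: counter=10 r=(8,9) succ=(0,2) retry=(0,0))
step 6 (Q CAS): counter=10 r=(8,9) succ=(0,2) retry=(0,1)
step 7 (P LOAD): counter=10 r=(10,9) succ=(0,2) retry=(0,1)
step 8 (P CAS): counter=11 r=(10,9) succ=(1,2) retry=(0,1)

counter=11 r=(10,9) succ=(1,2) retry=(0,1)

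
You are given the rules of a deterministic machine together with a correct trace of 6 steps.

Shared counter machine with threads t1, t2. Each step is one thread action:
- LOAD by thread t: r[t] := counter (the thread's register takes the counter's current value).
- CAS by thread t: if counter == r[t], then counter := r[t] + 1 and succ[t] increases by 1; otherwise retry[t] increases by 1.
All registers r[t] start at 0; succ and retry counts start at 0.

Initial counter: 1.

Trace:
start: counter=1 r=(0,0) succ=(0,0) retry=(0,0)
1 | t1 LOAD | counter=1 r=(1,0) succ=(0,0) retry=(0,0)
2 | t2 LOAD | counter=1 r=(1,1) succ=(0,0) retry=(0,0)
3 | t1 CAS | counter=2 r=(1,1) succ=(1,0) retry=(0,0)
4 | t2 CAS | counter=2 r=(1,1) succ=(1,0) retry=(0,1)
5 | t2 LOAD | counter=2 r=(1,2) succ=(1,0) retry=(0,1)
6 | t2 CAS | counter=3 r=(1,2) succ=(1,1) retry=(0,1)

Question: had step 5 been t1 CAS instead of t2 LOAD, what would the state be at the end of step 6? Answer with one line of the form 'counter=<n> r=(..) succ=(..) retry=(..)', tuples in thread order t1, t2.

counter=2 r=(1,1) succ=(1,0) retry=(1,2)

(re-executing from step 5 with the substitution; state before step 5: counter=2 r=(1,1) succ=(1,0) retry=(0,1))
5 | t1 CAS | counter=2 r=(1,1) succ=(1,0) retry=(1,1)
6 | t2 CAS | counter=2 r=(1,1) succ=(1,0) retry=(1,2)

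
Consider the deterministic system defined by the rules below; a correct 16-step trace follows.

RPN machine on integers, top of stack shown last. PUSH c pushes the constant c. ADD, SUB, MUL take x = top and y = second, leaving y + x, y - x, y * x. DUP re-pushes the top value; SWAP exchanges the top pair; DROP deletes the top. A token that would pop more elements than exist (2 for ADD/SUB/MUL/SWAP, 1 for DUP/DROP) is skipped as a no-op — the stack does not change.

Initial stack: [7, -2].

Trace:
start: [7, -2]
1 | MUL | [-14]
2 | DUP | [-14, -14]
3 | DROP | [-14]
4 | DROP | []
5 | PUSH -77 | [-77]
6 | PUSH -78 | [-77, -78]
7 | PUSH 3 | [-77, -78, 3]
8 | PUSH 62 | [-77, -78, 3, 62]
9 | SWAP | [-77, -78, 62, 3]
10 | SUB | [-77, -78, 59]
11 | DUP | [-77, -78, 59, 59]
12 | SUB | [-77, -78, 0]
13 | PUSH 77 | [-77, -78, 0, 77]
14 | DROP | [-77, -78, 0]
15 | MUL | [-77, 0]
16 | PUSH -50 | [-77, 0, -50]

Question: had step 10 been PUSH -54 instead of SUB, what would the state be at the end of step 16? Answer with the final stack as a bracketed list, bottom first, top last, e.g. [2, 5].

[-77, -78, 62, 0, -50]

(re-executing from step 10 with the substitution; state before step 10: [-77, -78, 62, 3])
10 | PUSH -54 | [-77, -78, 62, 3, -54]
11 | DUP | [-77, -78, 62, 3, -54, -54]
12 | SUB | [-77, -78, 62, 3, 0]
13 | PUSH 77 | [-77, -78, 62, 3, 0, 77]
14 | DROP | [-77, -78, 62, 3, 0]
15 | MUL | [-77, -78, 62, 0]
16 | PUSH -50 | [-77, -78, 62, 0, -50]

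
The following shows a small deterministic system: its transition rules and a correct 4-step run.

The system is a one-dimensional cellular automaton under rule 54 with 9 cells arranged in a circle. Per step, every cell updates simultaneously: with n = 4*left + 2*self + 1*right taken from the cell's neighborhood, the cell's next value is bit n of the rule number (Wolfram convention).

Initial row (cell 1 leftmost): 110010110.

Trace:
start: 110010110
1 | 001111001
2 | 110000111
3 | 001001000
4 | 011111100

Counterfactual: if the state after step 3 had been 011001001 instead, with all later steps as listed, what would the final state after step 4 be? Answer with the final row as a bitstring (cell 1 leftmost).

100111111

state after step 3 := 011001001
4 | 100111111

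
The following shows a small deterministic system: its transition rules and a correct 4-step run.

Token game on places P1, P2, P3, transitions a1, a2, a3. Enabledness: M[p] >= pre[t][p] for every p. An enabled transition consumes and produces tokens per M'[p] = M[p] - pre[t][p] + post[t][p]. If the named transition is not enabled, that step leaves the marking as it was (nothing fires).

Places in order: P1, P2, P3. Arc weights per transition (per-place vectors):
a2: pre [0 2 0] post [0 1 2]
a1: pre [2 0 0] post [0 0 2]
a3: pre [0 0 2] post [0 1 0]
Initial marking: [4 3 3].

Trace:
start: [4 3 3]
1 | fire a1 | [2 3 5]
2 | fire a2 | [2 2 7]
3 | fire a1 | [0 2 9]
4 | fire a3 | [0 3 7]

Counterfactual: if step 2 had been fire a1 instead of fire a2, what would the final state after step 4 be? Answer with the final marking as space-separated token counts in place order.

(re-executing from step 2 with the substitution; state before step 2: [2 3 5])
2 | fire a1 | [0 3 7]
3 | fire a1 | [0 3 7]
4 | fire a3 | [0 4 5]

0 4 5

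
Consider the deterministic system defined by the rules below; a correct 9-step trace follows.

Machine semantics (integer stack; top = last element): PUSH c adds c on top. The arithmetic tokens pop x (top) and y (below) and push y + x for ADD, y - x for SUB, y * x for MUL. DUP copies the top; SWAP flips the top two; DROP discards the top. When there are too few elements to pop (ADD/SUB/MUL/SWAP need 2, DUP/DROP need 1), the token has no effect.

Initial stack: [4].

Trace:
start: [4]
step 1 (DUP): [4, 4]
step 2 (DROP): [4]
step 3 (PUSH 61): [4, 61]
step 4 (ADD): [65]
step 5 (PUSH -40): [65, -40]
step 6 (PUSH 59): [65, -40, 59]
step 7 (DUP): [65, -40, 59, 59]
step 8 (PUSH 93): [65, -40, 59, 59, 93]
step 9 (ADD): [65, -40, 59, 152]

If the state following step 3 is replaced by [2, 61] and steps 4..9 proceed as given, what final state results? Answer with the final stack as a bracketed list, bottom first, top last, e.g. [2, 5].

[63, -40, 59, 152]

state after step 3 := [2, 61]
step 4 (ADD): [63]
step 5 (PUSH -40): [63, -40]
step 6 (PUSH 59): [63, -40, 59]
step 7 (DUP): [63, -40, 59, 59]
step 8 (PUSH 93): [63, -40, 59, 59, 93]
step 9 (ADD): [63, -40, 59, 152]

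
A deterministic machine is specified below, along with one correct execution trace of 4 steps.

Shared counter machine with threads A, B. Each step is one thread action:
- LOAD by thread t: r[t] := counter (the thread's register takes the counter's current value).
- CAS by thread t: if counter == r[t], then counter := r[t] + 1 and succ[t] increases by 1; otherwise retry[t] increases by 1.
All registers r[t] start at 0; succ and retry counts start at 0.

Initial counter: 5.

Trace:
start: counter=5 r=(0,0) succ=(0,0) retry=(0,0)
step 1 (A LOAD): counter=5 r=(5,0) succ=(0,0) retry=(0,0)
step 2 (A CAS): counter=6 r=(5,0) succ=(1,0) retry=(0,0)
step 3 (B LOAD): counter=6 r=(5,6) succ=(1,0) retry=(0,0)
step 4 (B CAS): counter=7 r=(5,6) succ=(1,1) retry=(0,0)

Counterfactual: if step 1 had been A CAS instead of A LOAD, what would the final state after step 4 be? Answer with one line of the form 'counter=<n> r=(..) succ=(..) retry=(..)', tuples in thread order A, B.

(re-executing from step 1 with the substitution; state before step 1: counter=5 r=(0,0) succ=(0,0) retry=(0,0))
step 1 (A CAS): counter=5 r=(0,0) succ=(0,0) retry=(1,0)
step 2 (A CAS): counter=5 r=(0,0) succ=(0,0) retry=(2,0)
step 3 (B LOAD): counter=5 r=(0,5) succ=(0,0) retry=(2,0)
step 4 (B CAS): counter=6 r=(0,5) succ=(0,1) retry=(2,0)

counter=6 r=(0,5) succ=(0,1) retry=(2,0)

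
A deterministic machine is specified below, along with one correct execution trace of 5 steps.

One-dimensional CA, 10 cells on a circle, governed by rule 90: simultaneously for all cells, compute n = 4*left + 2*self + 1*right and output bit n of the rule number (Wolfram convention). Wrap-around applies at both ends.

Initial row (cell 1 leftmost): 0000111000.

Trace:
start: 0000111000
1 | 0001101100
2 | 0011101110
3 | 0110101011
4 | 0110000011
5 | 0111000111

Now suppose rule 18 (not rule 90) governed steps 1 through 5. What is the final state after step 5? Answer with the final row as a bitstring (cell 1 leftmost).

0101000101

(re-executing steps 1..5 under rule 18; state before step 1: 0000111000)
1 | 0001000100
2 | 0010101010
3 | 0100000001
4 | 0010000010
5 | 0101000101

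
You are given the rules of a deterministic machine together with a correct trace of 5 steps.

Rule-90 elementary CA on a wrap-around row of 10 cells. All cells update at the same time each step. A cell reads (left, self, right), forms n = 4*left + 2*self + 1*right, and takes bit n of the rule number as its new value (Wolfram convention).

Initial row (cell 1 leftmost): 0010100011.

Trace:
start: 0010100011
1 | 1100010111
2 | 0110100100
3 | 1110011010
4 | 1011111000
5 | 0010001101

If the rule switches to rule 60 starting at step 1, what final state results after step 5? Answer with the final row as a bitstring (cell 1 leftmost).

(re-executing steps 1..5 under rule 60; state before step 1: 0010100011)
1 | 1011110010
2 | 1110001011
3 | 0001001110
4 | 0001101001
5 | 1001011101

1001011101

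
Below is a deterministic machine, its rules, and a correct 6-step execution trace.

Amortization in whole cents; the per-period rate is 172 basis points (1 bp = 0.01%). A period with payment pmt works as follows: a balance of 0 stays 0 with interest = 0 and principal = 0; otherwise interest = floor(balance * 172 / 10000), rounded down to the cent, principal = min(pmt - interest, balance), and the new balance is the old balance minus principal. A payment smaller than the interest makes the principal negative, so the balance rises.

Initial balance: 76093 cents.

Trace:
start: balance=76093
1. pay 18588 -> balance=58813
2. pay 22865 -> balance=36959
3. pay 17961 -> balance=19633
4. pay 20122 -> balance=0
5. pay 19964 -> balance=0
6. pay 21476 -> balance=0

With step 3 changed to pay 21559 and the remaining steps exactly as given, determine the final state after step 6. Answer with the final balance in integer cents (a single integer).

(re-executing from step 3 with the substitution; state before step 3: balance=36959)
3. pay 21559 -> balance=16035
4. pay 20122 -> balance=0
5. pay 19964 -> balance=0
6. pay 21476 -> balance=0

0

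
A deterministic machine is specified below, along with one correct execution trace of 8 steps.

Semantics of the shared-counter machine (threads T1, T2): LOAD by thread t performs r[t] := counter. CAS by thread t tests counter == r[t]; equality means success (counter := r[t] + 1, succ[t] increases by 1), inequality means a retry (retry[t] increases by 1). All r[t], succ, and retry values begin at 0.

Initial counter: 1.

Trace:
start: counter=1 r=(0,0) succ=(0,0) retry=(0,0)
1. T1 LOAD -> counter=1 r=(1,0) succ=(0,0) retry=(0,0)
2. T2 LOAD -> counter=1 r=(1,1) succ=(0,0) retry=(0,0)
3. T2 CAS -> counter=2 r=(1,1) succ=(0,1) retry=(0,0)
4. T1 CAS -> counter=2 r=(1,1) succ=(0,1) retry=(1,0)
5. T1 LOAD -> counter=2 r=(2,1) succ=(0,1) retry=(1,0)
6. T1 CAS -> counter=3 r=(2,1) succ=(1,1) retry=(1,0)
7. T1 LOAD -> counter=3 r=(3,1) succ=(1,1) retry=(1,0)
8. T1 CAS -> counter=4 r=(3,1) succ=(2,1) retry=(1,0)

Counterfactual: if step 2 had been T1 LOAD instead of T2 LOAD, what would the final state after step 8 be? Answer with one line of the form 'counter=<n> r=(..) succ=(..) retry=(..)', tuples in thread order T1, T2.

counter=4 r=(3,0) succ=(3,0) retry=(0,1)

(re-executing from step 2 with the substitution; state before step 2: counter=1 r=(1,0) succ=(0,0) retry=(0,0))
2. T1 LOAD -> counter=1 r=(1,0) succ=(0,0) retry=(0,0)
3. T2 CAS -> counter=1 r=(1,0) succ=(0,0) retry=(0,1)
4. T1 CAS -> counter=2 r=(1,0) succ=(1,0) retry=(0,1)
5. T1 LOAD -> counter=2 r=(2,0) succ=(1,0) retry=(0,1)
6. T1 CAS -> counter=3 r=(2,0) succ=(2,0) retry=(0,1)
7. T1 LOAD -> counter=3 r=(3,0) succ=(2,0) retry=(0,1)
8. T1 CAS -> counter=4 r=(3,0) succ=(3,0) retry=(0,1)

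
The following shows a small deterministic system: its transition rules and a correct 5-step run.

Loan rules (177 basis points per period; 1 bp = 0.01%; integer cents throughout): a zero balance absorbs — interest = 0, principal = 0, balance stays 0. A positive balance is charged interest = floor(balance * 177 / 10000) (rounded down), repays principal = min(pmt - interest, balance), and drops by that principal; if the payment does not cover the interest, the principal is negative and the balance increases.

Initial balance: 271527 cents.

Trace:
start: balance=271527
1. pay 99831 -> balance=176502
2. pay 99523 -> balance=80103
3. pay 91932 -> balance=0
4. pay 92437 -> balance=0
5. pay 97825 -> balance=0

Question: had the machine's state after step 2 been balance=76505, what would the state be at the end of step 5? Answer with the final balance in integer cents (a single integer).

state after step 2 := balance=76505
3. pay 91932 -> balance=0
4. pay 92437 -> balance=0
5. pay 97825 -> balance=0

0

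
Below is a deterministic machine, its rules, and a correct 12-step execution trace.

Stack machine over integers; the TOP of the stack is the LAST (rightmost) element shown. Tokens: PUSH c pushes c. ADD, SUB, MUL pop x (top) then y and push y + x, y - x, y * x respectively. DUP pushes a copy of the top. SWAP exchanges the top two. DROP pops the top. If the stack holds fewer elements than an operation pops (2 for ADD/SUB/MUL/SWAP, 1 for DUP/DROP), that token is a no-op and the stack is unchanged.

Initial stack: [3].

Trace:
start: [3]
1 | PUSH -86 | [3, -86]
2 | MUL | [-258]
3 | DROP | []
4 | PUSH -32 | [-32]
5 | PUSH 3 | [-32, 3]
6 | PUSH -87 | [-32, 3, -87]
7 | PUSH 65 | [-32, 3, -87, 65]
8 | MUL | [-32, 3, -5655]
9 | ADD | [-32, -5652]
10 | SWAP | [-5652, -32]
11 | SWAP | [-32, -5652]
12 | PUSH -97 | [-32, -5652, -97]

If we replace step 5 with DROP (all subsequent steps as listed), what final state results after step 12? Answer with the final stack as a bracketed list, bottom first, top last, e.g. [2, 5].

(re-executing from step 5 with the substitution; state before step 5: [-32])
5 | DROP | []
6 | PUSH -87 | [-87]
7 | PUSH 65 | [-87, 65]
8 | MUL | [-5655]
9 | ADD | [-5655]
10 | SWAP | [-5655]
11 | SWAP | [-5655]
12 | PUSH -97 | [-5655, -97]

[-5655, -97]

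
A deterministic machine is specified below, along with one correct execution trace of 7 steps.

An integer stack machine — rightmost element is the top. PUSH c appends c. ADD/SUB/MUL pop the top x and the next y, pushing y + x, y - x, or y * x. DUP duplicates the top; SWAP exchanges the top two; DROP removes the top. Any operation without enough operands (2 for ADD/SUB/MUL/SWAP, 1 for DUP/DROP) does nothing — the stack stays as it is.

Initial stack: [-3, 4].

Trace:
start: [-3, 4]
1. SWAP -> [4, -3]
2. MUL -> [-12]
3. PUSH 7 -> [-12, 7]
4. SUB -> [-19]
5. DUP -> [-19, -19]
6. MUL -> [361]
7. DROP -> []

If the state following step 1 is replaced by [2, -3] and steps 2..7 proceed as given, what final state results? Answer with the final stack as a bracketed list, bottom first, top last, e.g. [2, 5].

state after step 1 := [2, -3]
2. MUL -> [-6]
3. PUSH 7 -> [-6, 7]
4. SUB -> [-13]
5. DUP -> [-13, -13]
6. MUL -> [169]
7. DROP -> []

[]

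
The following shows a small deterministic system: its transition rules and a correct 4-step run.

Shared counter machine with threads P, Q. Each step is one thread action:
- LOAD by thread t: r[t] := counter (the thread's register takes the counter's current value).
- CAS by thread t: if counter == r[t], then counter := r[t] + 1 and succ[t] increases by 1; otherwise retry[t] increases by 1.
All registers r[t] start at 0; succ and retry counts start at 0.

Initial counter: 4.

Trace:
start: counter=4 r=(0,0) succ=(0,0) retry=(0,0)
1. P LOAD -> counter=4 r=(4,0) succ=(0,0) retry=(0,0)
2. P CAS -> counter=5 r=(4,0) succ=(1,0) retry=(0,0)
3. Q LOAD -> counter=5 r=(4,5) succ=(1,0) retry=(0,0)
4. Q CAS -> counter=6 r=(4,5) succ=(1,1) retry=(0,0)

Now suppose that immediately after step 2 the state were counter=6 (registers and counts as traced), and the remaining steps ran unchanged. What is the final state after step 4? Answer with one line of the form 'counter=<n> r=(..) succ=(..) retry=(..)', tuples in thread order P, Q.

counter=7 r=(4,6) succ=(1,1) retry=(0,0)

state after step 2 := counter=6 r=(4,0) succ=(1,0) retry=(0,0)
3. Q LOAD -> counter=6 r=(4,6) succ=(1,0) retry=(0,0)
4. Q CAS -> counter=7 r=(4,6) succ=(1,1) retry=(0,0)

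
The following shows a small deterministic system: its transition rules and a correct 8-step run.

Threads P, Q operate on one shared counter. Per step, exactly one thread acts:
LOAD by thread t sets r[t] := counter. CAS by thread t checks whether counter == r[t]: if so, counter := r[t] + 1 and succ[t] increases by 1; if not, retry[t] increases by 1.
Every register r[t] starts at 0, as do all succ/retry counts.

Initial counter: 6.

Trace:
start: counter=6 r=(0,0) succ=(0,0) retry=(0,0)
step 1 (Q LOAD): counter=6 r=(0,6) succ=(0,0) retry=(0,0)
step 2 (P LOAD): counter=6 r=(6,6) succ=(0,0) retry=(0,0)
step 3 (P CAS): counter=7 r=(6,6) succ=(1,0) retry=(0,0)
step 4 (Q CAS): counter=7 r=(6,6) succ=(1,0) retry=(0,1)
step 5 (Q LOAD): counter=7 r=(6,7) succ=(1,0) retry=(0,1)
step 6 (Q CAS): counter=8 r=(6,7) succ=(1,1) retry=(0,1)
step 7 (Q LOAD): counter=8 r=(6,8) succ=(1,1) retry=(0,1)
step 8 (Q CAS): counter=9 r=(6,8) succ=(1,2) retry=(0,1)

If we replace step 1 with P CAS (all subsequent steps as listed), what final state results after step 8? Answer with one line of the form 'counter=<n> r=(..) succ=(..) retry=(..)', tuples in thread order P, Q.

counter=9 r=(6,8) succ=(1,2) retry=(1,1)

(re-executing from step 1 with the substitution; state before step 1: counter=6 r=(0,0) succ=(0,0) retry=(0,0))
step 1 (P CAS): counter=6 r=(0,0) succ=(0,0) retry=(1,0)
step 2 (P LOAD): counter=6 r=(6,0) succ=(0,0) retry=(1,0)
step 3 (P CAS): counter=7 r=(6,0) succ=(1,0) retry=(1,0)
step 4 (Q CAS): counter=7 r=(6,0) succ=(1,0) retry=(1,1)
step 5 (Q LOAD): counter=7 r=(6,7) succ=(1,0) retry=(1,1)
step 6 (Q CAS): counter=8 r=(6,7) succ=(1,1) retry=(1,1)
step 7 (Q LOAD): counter=8 r=(6,8) succ=(1,1) retry=(1,1)
step 8 (Q CAS): counter=9 r=(6,8) succ=(1,2) retry=(1,1)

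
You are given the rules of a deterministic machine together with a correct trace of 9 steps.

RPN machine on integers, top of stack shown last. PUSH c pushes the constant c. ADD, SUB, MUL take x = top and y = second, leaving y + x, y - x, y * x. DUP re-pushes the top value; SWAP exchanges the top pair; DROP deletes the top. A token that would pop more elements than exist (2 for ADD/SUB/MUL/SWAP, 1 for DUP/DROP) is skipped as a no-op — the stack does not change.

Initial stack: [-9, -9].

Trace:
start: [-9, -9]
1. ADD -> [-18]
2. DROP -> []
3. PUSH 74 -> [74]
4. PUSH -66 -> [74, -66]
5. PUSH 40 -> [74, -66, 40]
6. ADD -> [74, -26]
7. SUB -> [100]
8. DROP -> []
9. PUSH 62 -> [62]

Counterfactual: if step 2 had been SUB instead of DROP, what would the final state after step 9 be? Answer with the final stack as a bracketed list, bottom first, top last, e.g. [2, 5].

[-18, 62]

(re-executing from step 2 with the substitution; state before step 2: [-18])
2. SUB -> [-18]
3. PUSH 74 -> [-18, 74]
4. PUSH -66 -> [-18, 74, -66]
5. PUSH 40 -> [-18, 74, -66, 40]
6. ADD -> [-18, 74, -26]
7. SUB -> [-18, 100]
8. DROP -> [-18]
9. PUSH 62 -> [-18, 62]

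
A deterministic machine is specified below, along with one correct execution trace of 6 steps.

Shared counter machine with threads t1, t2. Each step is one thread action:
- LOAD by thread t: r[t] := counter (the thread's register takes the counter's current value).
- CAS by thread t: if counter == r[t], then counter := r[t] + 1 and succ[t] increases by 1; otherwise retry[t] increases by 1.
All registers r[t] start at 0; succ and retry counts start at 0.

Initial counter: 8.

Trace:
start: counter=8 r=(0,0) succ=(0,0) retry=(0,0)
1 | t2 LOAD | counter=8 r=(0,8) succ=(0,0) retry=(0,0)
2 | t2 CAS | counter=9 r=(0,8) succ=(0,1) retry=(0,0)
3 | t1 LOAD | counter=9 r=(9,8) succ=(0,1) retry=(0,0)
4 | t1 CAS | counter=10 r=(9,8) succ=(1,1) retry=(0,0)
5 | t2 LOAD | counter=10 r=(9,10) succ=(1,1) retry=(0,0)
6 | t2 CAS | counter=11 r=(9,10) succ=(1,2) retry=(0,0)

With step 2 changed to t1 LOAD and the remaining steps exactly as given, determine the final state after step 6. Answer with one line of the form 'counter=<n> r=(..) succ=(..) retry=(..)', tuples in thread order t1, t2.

counter=10 r=(8,9) succ=(1,1) retry=(0,0)

(re-executing from step 2 with the substitution; state before step 2: counter=8 r=(0,8) succ=(0,0) retry=(0,0))
2 | t1 LOAD | counter=8 r=(8,8) succ=(0,0) retry=(0,0)
3 | t1 LOAD | counter=8 r=(8,8) succ=(0,0) retry=(0,0)
4 | t1 CAS | counter=9 r=(8,8) succ=(1,0) retry=(0,0)
5 | t2 LOAD | counter=9 r=(8,9) succ=(1,0) retry=(0,0)
6 | t2 CAS | counter=10 r=(8,9) succ=(1,1) retry=(0,0)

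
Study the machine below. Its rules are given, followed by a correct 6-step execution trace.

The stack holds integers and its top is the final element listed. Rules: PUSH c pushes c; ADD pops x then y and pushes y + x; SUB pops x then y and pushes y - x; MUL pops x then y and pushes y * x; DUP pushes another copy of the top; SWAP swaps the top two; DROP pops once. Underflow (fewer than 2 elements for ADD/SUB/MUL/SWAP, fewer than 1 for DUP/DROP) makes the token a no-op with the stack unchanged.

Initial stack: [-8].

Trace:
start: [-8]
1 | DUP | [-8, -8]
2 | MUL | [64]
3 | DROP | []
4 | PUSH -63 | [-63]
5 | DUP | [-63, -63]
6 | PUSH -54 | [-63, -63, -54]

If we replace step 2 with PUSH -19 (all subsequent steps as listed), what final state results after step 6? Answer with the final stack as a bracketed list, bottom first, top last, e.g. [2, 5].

(re-executing from step 2 with the substitution; state before step 2: [-8, -8])
2 | PUSH -19 | [-8, -8, -19]
3 | DROP | [-8, -8]
4 | PUSH -63 | [-8, -8, -63]
5 | DUP | [-8, -8, -63, -63]
6 | PUSH -54 | [-8, -8, -63, -63, -54]

[-8, -8, -63, -63, -54]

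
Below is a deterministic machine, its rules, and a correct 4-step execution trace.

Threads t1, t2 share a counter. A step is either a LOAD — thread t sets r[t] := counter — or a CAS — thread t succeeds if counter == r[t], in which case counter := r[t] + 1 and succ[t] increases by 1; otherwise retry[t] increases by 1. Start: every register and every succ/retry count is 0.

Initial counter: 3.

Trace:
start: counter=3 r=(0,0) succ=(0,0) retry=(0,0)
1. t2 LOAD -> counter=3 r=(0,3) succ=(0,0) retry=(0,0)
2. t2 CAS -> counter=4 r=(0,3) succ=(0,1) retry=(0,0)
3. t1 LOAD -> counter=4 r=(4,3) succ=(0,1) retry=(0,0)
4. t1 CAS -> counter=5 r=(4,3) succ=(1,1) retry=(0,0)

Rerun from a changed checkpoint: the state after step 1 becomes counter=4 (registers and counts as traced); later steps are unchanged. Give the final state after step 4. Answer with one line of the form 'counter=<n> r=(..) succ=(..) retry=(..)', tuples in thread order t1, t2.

state after step 1 := counter=4 r=(0,3) succ=(0,0) retry=(0,0)
2. t2 CAS -> counter=4 r=(0,3) succ=(0,0) retry=(0,1)
3. t1 LOAD -> counter=4 r=(4,3) succ=(0,0) retry=(0,1)
4. t1 CAS -> counter=5 r=(4,3) succ=(1,0) retry=(0,1)

counter=5 r=(4,3) succ=(1,0) retry=(0,1)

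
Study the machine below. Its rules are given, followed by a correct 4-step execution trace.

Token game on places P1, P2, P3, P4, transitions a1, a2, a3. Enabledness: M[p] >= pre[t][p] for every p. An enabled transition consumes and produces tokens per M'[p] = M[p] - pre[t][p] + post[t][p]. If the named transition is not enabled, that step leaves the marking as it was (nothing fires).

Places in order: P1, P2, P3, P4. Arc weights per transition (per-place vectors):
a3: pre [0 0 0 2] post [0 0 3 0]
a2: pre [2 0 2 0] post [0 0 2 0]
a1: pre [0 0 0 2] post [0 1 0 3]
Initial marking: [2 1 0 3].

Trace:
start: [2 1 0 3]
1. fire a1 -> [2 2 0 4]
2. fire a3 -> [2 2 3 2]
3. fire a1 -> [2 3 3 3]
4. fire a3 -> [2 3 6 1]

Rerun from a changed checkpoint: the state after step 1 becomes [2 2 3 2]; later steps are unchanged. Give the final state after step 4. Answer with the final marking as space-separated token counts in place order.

state after step 1 := [2 2 3 2]
2. fire a3 -> [2 2 6 0]
3. fire a1 -> [2 2 6 0]
4. fire a3 -> [2 2 6 0]

2 2 6 0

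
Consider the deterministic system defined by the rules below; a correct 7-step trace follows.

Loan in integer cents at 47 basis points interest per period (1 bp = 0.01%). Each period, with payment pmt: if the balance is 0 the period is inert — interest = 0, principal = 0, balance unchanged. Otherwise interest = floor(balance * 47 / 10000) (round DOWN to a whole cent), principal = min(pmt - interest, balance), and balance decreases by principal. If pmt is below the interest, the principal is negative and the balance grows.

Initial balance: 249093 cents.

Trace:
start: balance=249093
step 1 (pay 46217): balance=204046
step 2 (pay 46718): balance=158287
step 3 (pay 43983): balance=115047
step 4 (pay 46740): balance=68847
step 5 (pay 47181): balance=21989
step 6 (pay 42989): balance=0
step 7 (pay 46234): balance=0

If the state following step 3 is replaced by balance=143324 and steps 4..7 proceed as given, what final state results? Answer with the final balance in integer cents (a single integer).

state after step 3 := balance=143324
step 4 (pay 46740): balance=97257
step 5 (pay 47181): balance=50533
step 6 (pay 42989): balance=7781
step 7 (pay 46234): balance=0

0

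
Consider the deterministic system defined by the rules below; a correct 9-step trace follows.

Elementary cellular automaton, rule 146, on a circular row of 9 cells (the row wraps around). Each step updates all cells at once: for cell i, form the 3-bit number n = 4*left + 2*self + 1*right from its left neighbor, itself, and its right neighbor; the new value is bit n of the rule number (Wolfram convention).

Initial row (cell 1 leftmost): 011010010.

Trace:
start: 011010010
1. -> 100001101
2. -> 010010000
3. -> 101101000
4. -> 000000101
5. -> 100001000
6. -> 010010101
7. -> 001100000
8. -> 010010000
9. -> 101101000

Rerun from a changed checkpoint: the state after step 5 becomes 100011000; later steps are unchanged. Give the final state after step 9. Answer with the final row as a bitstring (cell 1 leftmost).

state after step 5 := 100011000
6. -> 010100101
7. -> 000011000
8. -> 000100100
9. -> 001011010

001011010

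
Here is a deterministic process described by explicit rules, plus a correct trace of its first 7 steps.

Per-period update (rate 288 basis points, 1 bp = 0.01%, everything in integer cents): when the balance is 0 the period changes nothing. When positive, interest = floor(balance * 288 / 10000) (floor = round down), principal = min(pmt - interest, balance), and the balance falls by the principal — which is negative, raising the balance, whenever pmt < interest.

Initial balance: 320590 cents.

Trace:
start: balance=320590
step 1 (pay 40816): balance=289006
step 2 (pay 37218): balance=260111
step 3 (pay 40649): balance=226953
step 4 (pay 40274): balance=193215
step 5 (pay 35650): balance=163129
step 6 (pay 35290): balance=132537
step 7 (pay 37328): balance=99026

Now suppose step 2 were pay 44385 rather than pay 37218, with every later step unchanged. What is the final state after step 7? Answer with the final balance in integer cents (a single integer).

90764

(re-executing from step 2 with the substitution; state before step 2: balance=289006)
step 2 (pay 44385): balance=252944
step 3 (pay 40649): balance=219579
step 4 (pay 40274): balance=185628
step 5 (pay 35650): balance=155324
step 6 (pay 35290): balance=124507
step 7 (pay 37328): balance=90764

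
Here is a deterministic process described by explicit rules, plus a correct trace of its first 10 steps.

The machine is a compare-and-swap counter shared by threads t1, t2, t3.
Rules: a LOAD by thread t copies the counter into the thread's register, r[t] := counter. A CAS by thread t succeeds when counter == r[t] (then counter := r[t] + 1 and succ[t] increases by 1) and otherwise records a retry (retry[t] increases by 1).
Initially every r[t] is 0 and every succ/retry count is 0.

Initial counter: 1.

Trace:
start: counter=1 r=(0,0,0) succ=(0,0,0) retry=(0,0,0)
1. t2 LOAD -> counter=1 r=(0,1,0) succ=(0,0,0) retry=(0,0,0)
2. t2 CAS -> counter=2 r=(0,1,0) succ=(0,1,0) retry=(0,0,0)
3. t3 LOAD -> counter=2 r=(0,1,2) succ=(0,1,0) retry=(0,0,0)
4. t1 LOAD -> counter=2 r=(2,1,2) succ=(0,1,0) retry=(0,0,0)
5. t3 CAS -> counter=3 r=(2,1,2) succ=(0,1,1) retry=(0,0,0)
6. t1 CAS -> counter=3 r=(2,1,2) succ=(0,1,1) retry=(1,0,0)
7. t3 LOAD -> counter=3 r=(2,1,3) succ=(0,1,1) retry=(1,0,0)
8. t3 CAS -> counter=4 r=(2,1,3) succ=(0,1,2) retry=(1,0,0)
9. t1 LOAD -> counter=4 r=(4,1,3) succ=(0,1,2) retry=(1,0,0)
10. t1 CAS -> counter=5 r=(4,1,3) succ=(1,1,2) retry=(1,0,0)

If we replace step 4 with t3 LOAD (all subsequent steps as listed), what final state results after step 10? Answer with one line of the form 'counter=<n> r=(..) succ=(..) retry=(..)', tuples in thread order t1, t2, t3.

(re-executing from step 4 with the substitution; state before step 4: counter=2 r=(0,1,2) succ=(0,1,0) retry=(0,0,0))
4. t3 LOAD -> counter=2 r=(0,1,2) succ=(0,1,0) retry=(0,0,0)
5. t3 CAS -> counter=3 r=(0,1,2) succ=(0,1,1) retry=(0,0,0)
6. t1 CAS -> counter=3 r=(0,1,2) succ=(0,1,1) retry=(1,0,0)
7. t3 LOAD -> counter=3 r=(0,1,3) succ=(0,1,1) retry=(1,0,0)
8. t3 CAS -> counter=4 r=(0,1,3) succ=(0,1,2) retry=(1,0,0)
9. t1 LOAD -> counter=4 r=(4,1,3) succ=(0,1,2) retry=(1,0,0)
10. t1 CAS -> counter=5 r=(4,1,3) succ=(1,1,2) retry=(1,0,0)

counter=5 r=(4,1,3) succ=(1,1,2) retry=(1,0,0)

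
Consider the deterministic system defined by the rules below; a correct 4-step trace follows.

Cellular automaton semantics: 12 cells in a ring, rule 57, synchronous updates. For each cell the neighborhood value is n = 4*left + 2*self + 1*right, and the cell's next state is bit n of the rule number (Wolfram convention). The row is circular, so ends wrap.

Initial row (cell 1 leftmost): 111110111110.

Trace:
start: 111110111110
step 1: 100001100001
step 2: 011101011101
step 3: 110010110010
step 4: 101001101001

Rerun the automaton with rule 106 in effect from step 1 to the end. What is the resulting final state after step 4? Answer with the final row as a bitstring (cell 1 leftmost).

(re-executing steps 1..4 under rule 106; state before step 1: 111110111110)
step 1: 100011100011
step 2: 100110100110
step 3: 001111001111
step 4: 011001011001

011001011001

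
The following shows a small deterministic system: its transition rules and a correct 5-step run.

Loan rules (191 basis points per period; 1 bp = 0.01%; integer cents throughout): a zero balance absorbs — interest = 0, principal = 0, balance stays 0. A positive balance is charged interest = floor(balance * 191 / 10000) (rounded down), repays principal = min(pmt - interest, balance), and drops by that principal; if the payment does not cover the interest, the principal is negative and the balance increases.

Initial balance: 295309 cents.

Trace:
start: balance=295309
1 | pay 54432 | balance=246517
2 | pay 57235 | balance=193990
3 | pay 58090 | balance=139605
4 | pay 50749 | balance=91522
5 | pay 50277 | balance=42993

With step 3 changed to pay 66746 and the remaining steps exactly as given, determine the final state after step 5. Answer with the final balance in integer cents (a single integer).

34003

(re-executing from step 3 with the substitution; state before step 3: balance=193990)
3 | pay 66746 | balance=130949
4 | pay 50749 | balance=82701
5 | pay 50277 | balance=34003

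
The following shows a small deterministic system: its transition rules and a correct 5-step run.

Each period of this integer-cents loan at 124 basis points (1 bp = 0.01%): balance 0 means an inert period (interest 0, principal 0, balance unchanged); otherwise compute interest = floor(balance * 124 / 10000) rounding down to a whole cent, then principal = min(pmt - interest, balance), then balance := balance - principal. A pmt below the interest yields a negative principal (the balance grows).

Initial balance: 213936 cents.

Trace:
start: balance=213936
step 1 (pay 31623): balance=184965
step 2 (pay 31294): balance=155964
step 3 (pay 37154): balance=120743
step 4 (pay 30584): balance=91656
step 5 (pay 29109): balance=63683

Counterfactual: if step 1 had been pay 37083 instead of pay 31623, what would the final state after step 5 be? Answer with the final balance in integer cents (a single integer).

(re-executing from step 1 with the substitution; state before step 1: balance=213936)
step 1 (pay 37083): balance=179505
step 2 (pay 31294): balance=150436
step 3 (pay 37154): balance=115147
step 4 (pay 30584): balance=85990
step 5 (pay 29109): balance=57947

57947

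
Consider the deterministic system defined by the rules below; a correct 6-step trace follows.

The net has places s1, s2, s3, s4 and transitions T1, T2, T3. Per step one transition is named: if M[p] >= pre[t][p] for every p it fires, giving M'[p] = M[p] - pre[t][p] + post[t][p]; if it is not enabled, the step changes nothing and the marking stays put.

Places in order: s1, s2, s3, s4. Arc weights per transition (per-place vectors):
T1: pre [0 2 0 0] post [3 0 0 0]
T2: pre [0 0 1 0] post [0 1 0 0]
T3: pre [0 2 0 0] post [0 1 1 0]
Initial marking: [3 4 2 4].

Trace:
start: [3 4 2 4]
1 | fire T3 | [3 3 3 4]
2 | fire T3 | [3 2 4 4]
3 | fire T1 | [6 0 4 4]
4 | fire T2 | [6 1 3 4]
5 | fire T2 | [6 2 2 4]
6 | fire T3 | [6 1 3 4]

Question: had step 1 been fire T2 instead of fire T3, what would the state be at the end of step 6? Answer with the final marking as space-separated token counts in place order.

(re-executing from step 1 with the substitution; state before step 1: [3 4 2 4])
1 | fire T2 | [3 5 1 4]
2 | fire T3 | [3 4 2 4]
3 | fire T1 | [6 2 2 4]
4 | fire T2 | [6 3 1 4]
5 | fire T2 | [6 4 0 4]
6 | fire T3 | [6 3 1 4]

6 3 1 4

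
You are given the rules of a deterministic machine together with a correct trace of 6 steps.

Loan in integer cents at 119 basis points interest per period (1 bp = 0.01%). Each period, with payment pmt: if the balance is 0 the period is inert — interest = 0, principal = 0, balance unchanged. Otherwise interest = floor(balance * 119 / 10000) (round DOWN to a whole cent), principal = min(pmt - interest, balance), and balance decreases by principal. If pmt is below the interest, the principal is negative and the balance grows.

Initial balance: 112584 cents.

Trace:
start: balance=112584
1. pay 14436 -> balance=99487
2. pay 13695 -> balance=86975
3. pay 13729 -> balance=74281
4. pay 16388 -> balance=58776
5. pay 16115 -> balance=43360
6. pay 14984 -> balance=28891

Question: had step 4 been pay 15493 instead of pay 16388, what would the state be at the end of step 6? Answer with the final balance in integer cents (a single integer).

(re-executing from step 4 with the substitution; state before step 4: balance=74281)
4. pay 15493 -> balance=59671
5. pay 16115 -> balance=44266
6. pay 14984 -> balance=29808

29808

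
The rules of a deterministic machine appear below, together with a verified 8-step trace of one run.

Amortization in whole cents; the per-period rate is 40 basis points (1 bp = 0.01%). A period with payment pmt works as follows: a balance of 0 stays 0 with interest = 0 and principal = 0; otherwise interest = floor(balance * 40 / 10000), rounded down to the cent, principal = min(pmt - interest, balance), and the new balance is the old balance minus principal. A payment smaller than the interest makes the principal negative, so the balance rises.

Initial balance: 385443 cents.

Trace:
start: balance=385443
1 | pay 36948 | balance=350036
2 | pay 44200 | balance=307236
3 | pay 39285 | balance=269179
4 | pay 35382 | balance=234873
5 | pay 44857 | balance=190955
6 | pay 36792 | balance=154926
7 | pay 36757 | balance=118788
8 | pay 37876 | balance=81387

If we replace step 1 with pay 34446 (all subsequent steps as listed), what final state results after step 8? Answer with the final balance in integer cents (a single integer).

83959

(re-executing from step 1 with the substitution; state before step 1: balance=385443)
1 | pay 34446 | balance=352538
2 | pay 44200 | balance=309748
3 | pay 39285 | balance=271701
4 | pay 35382 | balance=237405
5 | pay 44857 | balance=193497
6 | pay 36792 | balance=157478
7 | pay 36757 | balance=121350
8 | pay 37876 | balance=83959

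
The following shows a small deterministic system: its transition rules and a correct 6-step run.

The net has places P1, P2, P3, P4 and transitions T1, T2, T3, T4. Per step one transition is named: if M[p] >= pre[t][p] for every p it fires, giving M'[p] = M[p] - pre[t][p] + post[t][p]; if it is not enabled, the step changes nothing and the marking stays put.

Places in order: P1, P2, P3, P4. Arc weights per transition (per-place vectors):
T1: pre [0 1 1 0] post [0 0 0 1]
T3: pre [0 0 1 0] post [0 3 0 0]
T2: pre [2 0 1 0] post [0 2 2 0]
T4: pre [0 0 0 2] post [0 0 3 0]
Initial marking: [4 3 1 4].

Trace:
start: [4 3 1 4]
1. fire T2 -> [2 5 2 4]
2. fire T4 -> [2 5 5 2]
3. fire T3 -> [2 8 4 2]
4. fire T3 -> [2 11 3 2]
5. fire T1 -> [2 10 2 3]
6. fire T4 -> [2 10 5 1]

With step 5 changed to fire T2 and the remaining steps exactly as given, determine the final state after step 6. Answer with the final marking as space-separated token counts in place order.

(re-executing from step 5 with the substitution; state before step 5: [2 11 3 2])
5. fire T2 -> [0 13 4 2]
6. fire T4 -> [0 13 7 0]

0 13 7 0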